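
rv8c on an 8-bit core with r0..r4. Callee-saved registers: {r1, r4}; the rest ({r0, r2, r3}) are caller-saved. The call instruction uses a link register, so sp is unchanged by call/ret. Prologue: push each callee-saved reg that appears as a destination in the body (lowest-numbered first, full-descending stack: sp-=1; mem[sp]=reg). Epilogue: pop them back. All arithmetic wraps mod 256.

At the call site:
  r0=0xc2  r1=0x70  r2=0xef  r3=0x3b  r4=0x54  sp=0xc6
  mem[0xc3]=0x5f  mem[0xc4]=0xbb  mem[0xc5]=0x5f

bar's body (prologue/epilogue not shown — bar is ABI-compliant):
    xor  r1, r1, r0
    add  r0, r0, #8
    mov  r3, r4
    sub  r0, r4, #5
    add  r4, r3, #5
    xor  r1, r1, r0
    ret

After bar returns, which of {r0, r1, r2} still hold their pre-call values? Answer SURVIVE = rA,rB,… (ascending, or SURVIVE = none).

prologue: push r1 -> mem[0xc5]=0x70, sp=0xc5
prologue: push r4 -> mem[0xc4]=0x54, sp=0xc4
body[0] xor  r1, r1, r0 -> r1=0xb2
body[1] add  r0, r0, #8 -> r0=0xca
body[2] mov  r3, r4 -> r3=0x54
body[3] sub  r0, r4, #5 -> r0=0x4f
body[4] add  r4, r3, #5 -> r4=0x59
body[5] xor  r1, r1, r0 -> r1=0xfd
epilogue: pop r4=0x54, sp=0xc5
epilogue: pop r1=0x70, sp=0xc6
r0: caller-saved, written=True
r1: callee-saved, written=True
r2: caller-saved, written=False

SURVIVE = r1,r2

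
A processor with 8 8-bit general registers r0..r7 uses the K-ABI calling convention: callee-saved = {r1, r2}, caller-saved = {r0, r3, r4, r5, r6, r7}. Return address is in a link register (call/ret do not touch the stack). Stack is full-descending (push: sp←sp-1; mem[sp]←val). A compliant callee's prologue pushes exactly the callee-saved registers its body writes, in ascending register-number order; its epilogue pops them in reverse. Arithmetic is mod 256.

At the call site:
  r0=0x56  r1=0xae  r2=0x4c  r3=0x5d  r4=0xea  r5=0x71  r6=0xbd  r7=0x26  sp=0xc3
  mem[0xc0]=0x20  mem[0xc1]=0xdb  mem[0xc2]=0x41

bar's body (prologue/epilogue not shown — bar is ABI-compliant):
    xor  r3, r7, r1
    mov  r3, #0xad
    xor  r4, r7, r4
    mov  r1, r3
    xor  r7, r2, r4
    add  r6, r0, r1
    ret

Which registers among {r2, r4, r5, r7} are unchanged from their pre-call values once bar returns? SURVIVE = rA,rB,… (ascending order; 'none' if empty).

prologue: push r1 -> mem[0xc2]=0xae, sp=0xc2
body[0] xor  r3, r7, r1 -> r3=0x88
body[1] mov  r3, #0xad -> r3=0xad
body[2] xor  r4, r7, r4 -> r4=0xcc
body[3] mov  r1, r3 -> r1=0xad
body[4] xor  r7, r2, r4 -> r7=0x80
body[5] add  r6, r0, r1 -> r6=0x03
epilogue: pop r1=0xae, sp=0xc3
r2: callee-saved, written=False
r4: caller-saved, written=True
r5: caller-saved, written=False
r7: caller-saved, written=True

SURVIVE = r2,r5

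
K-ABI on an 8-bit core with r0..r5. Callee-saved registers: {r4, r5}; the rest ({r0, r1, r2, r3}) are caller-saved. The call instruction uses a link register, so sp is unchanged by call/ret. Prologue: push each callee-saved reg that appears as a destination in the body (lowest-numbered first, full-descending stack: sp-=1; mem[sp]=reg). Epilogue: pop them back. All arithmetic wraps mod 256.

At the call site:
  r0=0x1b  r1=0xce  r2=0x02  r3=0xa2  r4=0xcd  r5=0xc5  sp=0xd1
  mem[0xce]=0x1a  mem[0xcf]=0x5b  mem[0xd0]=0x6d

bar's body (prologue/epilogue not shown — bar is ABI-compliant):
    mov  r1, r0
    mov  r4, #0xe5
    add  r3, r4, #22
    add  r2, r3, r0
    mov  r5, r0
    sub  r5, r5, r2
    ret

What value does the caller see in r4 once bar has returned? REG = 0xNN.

REG = 0xcd

prologue: push r4 -> mem[0xd0]=0xcd, sp=0xd0
prologue: push r5 -> mem[0xcf]=0xc5, sp=0xcf
body[0] mov  r1, r0 -> r1=0x1b
body[1] mov  r4, #0xe5 -> r4=0xe5
body[2] add  r3, r4, #22 -> r3=0xfb
body[3] add  r2, r3, r0 -> r2=0x16
body[4] mov  r5, r0 -> r5=0x1b
body[5] sub  r5, r5, r2 -> r5=0x05
epilogue: pop r5=0xc5, sp=0xd0
epilogue: pop r4=0xcd, sp=0xd1
r4 is callee-saved -> restored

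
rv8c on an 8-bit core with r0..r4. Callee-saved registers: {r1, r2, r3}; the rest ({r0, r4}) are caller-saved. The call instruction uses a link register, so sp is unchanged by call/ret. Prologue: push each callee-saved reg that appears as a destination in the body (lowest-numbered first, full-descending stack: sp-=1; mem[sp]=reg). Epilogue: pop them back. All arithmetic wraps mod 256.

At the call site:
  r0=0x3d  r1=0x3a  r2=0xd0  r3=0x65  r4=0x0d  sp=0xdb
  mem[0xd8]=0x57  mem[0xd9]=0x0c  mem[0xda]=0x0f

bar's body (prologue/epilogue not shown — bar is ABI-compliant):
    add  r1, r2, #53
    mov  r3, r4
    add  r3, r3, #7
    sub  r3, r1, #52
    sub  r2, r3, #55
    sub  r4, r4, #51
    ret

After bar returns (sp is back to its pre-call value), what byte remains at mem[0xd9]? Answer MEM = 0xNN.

prologue: push r1 → mem[0xda]=0x3a, sp=0xda
prologue: push r2 → mem[0xd9]=0xd0, sp=0xd9
prologue: push r3 → mem[0xd8]=0x65, sp=0xd8
body[0] add  r1, r2, #53 → r1=0x05
body[1] mov  r3, r4 → r3=0x0d
body[2] add  r3, r3, #7 → r3=0x14
body[3] sub  r3, r1, #52 → r3=0xd1
body[4] sub  r2, r3, #55 → r2=0x9a
body[5] sub  r4, r4, #51 → r4=0xda
epilogue: pop r3=0x65, sp=0xd9
epilogue: pop r2=0xd0, sp=0xda
epilogue: pop r1=0x3a, sp=0xdb
prologue pushed ['r1', 'r2', 'r3'] at ['0xda', '0xd9', '0xd8']

MEM = 0xd0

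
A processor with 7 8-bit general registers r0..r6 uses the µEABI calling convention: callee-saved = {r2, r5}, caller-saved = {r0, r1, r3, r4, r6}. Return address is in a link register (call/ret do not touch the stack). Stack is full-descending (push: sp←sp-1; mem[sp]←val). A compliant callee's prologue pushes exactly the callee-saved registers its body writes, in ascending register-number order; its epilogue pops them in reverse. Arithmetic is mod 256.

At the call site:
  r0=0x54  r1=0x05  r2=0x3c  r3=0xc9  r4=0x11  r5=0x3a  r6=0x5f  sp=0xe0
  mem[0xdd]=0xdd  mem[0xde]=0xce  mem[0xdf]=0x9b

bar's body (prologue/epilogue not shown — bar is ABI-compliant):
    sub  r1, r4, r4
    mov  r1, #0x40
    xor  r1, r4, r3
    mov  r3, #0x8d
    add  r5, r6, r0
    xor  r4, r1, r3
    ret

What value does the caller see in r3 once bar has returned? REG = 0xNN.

prologue: push r5 -> mem[0xdf]=0x3a, sp=0xdf
body[0] sub  r1, r4, r4 -> r1=0x00
body[1] mov  r1, #0x40 -> r1=0x40
body[2] xor  r1, r4, r3 -> r1=0xd8
body[3] mov  r3, #0x8d -> r3=0x8d
body[4] add  r5, r6, r0 -> r5=0xb3
body[5] xor  r4, r1, r3 -> r4=0x55
epilogue: pop r5=0x3a, sp=0xe0
r3 is caller-saved -> body value

REG = 0x8d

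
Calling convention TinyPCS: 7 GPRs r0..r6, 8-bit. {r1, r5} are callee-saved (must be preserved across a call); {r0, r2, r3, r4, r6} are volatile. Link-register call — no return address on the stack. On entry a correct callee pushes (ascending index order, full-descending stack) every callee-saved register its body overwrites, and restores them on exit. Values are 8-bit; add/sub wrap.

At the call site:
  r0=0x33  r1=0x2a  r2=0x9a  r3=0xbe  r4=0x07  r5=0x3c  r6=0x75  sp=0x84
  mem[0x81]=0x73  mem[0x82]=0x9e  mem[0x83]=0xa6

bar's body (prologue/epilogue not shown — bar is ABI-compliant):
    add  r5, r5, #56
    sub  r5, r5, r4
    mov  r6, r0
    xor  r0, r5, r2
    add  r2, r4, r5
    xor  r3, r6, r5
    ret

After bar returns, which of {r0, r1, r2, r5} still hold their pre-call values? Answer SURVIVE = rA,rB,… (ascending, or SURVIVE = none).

SURVIVE = r1,r5

prologue: push r5 → mem[0x83]=0x3c, sp=0x83
body[0] add  r5, r5, #56 → r5=0x74
body[1] sub  r5, r5, r4 → r5=0x6d
body[2] mov  r6, r0 → r6=0x33
body[3] xor  r0, r5, r2 → r0=0xf7
body[4] add  r2, r4, r5 → r2=0x74
body[5] xor  r3, r6, r5 → r3=0x5e
epilogue: pop r5=0x3c, sp=0x84
r0: caller-saved, written=True
r1: callee-saved, written=False
r2: caller-saved, written=True
r5: callee-saved, written=True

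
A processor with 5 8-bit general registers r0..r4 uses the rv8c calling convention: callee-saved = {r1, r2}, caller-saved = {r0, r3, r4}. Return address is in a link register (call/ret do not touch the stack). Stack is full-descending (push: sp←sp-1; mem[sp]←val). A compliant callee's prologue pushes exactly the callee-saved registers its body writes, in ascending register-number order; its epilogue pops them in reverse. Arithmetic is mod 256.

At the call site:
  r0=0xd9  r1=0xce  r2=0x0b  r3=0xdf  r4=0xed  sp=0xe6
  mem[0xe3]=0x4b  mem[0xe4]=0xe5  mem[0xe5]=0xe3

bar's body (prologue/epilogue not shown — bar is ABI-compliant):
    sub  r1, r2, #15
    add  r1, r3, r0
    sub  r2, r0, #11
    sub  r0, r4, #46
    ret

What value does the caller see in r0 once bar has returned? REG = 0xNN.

prologue: push r1 → mem[0xe5]=0xce, sp=0xe5
prologue: push r2 → mem[0xe4]=0x0b, sp=0xe4
body[0] sub  r1, r2, #15 → r1=0xfc
body[1] add  r1, r3, r0 → r1=0xb8
body[2] sub  r2, r0, #11 → r2=0xce
body[3] sub  r0, r4, #46 → r0=0xbf
epilogue: pop r2=0x0b, sp=0xe5
epilogue: pop r1=0xce, sp=0xe6
r0 is caller-saved → body value

REG = 0xbf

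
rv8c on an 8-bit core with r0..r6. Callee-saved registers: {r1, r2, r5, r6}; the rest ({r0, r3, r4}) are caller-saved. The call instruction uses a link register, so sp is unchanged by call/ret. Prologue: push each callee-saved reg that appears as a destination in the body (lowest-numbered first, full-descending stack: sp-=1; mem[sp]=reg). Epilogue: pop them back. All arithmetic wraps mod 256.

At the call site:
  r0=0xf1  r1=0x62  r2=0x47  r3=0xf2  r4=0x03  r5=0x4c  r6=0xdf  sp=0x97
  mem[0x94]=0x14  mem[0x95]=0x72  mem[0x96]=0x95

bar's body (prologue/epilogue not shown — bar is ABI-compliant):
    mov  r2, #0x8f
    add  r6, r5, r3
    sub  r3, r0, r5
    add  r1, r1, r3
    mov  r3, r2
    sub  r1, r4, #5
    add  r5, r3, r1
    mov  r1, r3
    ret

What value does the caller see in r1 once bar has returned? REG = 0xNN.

REG = 0x62

prologue: push r1 -> mem[0x96]=0x62, sp=0x96
prologue: push r2 -> mem[0x95]=0x47, sp=0x95
prologue: push r5 -> mem[0x94]=0x4c, sp=0x94
prologue: push r6 -> mem[0x93]=0xdf, sp=0x93
body[0] mov  r2, #0x8f -> r2=0x8f
body[1] add  r6, r5, r3 -> r6=0x3e
body[2] sub  r3, r0, r5 -> r3=0xa5
body[3] add  r1, r1, r3 -> r1=0x07
body[4] mov  r3, r2 -> r3=0x8f
body[5] sub  r1, r4, #5 -> r1=0xfe
body[6] add  r5, r3, r1 -> r5=0x8d
body[7] mov  r1, r3 -> r1=0x8f
epilogue: pop r6=0xdf, sp=0x94
epilogue: pop r5=0x4c, sp=0x95
epilogue: pop r2=0x47, sp=0x96
epilogue: pop r1=0x62, sp=0x97
r1 is callee-saved -> restored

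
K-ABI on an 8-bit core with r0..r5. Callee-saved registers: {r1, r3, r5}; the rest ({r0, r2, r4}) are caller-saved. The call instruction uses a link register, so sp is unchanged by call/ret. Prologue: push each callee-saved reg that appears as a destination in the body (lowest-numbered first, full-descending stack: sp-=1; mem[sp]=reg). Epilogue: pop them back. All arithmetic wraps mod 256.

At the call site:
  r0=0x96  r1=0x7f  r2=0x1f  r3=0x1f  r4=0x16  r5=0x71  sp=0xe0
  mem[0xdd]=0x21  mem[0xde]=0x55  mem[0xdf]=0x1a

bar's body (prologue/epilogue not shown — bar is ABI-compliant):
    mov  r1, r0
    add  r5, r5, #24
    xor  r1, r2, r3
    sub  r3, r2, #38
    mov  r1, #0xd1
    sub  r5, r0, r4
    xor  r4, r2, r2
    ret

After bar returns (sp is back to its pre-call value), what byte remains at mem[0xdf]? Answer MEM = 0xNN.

MEM = 0x7f

prologue: push r1 -> mem[0xdf]=0x7f, sp=0xdf
prologue: push r3 -> mem[0xde]=0x1f, sp=0xde
prologue: push r5 -> mem[0xdd]=0x71, sp=0xdd
body[0] mov  r1, r0 -> r1=0x96
body[1] add  r5, r5, #24 -> r5=0x89
body[2] xor  r1, r2, r3 -> r1=0x00
body[3] sub  r3, r2, #38 -> r3=0xf9
body[4] mov  r1, #0xd1 -> r1=0xd1
body[5] sub  r5, r0, r4 -> r5=0x80
body[6] xor  r4, r2, r2 -> r4=0x00
epilogue: pop r5=0x71, sp=0xde
epilogue: pop r3=0x1f, sp=0xdf
epilogue: pop r1=0x7f, sp=0xe0
prologue pushed ['r1', 'r3', 'r5'] at ['0xdf', '0xde', '0xdd']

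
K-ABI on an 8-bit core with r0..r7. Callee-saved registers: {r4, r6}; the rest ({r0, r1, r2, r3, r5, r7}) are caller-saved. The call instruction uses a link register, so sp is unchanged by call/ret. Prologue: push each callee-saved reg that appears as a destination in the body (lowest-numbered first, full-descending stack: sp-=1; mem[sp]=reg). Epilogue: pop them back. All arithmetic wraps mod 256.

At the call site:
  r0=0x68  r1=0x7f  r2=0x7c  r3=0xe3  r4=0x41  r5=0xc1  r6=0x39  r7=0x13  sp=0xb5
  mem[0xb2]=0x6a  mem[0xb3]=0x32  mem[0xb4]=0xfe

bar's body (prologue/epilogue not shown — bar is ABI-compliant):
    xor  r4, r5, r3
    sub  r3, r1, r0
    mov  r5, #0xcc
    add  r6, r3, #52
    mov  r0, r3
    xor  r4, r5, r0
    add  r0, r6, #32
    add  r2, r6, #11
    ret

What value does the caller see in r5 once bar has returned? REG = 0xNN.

REG = 0xcc

prologue: push r4 -> mem[0xb4]=0x41, sp=0xb4
prologue: push r6 -> mem[0xb3]=0x39, sp=0xb3
body[0] xor  r4, r5, r3 -> r4=0x22
body[1] sub  r3, r1, r0 -> r3=0x17
body[2] mov  r5, #0xcc -> r5=0xcc
body[3] add  r6, r3, #52 -> r6=0x4b
body[4] mov  r0, r3 -> r0=0x17
body[5] xor  r4, r5, r0 -> r4=0xdb
body[6] add  r0, r6, #32 -> r0=0x6b
body[7] add  r2, r6, #11 -> r2=0x56
epilogue: pop r6=0x39, sp=0xb4
epilogue: pop r4=0x41, sp=0xb5
r5 is caller-saved -> body value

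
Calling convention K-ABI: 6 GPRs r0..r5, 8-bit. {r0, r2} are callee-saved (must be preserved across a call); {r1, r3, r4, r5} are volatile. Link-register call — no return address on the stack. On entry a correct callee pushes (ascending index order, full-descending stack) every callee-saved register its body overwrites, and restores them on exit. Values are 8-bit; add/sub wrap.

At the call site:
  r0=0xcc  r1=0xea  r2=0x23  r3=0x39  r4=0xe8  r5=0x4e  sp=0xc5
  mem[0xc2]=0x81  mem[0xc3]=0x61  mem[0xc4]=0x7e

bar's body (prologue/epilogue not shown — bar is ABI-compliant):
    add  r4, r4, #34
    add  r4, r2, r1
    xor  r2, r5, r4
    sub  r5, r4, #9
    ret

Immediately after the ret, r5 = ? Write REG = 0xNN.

REG = 0x04

prologue: push r2 → mem[0xc4]=0x23, sp=0xc4
body[0] add  r4, r4, #34 → r4=0x0a
body[1] add  r4, r2, r1 → r4=0x0d
body[2] xor  r2, r5, r4 → r2=0x43
body[3] sub  r5, r4, #9 → r5=0x04
epilogue: pop r2=0x23, sp=0xc5
r5 is caller-saved → body value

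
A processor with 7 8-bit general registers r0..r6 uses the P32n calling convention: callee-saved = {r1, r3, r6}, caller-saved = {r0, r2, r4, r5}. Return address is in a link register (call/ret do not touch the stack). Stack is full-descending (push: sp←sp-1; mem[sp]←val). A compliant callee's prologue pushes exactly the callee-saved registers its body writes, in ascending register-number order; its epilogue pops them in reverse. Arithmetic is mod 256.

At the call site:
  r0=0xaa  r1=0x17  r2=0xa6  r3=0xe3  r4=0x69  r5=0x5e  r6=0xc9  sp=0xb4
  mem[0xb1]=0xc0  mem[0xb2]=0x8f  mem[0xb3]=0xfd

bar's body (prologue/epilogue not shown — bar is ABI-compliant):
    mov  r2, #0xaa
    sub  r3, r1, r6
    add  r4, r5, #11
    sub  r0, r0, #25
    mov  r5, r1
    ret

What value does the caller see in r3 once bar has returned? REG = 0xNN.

REG = 0xe3

prologue: push r3 → mem[0xb3]=0xe3, sp=0xb3
body[0] mov  r2, #0xaa → r2=0xaa
body[1] sub  r3, r1, r6 → r3=0x4e
body[2] add  r4, r5, #11 → r4=0x69
body[3] sub  r0, r0, #25 → r0=0x91
body[4] mov  r5, r1 → r5=0x17
epilogue: pop r3=0xe3, sp=0xb4
r3 is callee-saved → restored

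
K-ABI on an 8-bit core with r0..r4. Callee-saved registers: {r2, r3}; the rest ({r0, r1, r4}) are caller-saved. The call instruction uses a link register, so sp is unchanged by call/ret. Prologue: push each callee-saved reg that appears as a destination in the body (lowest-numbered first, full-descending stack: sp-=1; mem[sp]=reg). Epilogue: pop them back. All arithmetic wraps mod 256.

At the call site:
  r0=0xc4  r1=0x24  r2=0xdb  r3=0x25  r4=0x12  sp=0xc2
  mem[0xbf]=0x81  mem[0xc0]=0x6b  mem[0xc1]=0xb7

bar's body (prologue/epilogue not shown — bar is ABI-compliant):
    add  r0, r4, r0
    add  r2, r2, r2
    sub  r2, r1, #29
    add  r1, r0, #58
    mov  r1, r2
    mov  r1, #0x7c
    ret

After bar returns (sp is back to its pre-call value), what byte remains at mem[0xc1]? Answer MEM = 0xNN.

prologue: push r2 -> mem[0xc1]=0xdb, sp=0xc1
body[0] add  r0, r4, r0 -> r0=0xd6
body[1] add  r2, r2, r2 -> r2=0xb6
body[2] sub  r2, r1, #29 -> r2=0x07
body[3] add  r1, r0, #58 -> r1=0x10
body[4] mov  r1, r2 -> r1=0x07
body[5] mov  r1, #0x7c -> r1=0x7c
epilogue: pop r2=0xdb, sp=0xc2
prologue pushed ['r2'] at ['0xc1']

MEM = 0xdb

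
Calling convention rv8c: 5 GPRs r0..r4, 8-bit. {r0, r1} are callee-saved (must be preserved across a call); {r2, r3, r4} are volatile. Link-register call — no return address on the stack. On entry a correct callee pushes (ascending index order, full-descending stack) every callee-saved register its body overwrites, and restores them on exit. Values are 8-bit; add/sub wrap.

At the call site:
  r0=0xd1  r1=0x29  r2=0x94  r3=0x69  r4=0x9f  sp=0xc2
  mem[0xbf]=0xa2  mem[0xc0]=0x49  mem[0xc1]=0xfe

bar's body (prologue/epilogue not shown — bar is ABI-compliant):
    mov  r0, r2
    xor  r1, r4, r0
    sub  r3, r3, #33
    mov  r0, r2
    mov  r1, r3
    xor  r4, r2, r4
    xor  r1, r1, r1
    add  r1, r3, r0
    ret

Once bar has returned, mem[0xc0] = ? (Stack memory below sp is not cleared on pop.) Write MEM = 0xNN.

MEM = 0x29

prologue: push r0 -> mem[0xc1]=0xd1, sp=0xc1
prologue: push r1 -> mem[0xc0]=0x29, sp=0xc0
body[0] mov  r0, r2 -> r0=0x94
body[1] xor  r1, r4, r0 -> r1=0x0b
body[2] sub  r3, r3, #33 -> r3=0x48
body[3] mov  r0, r2 -> r0=0x94
body[4] mov  r1, r3 -> r1=0x48
body[5] xor  r4, r2, r4 -> r4=0x0b
body[6] xor  r1, r1, r1 -> r1=0x00
body[7] add  r1, r3, r0 -> r1=0xdc
epilogue: pop r1=0x29, sp=0xc1
epilogue: pop r0=0xd1, sp=0xc2
prologue pushed ['r0', 'r1'] at ['0xc1', '0xc0']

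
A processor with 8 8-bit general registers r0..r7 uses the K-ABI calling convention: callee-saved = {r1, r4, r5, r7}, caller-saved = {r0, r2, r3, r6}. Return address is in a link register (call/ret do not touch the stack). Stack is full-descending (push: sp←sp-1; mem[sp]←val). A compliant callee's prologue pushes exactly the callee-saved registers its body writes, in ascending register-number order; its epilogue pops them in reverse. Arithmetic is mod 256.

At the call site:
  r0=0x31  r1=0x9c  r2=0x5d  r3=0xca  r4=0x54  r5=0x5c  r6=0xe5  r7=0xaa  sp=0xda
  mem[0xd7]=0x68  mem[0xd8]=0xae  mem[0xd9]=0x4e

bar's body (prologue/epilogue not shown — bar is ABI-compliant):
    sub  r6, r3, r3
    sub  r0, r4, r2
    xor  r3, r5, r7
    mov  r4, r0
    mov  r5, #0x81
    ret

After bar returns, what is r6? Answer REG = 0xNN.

prologue: push r4 → mem[0xd9]=0x54, sp=0xd9
prologue: push r5 → mem[0xd8]=0x5c, sp=0xd8
body[0] sub  r6, r3, r3 → r6=0x00
body[1] sub  r0, r4, r2 → r0=0xf7
body[2] xor  r3, r5, r7 → r3=0xf6
body[3] mov  r4, r0 → r4=0xf7
body[4] mov  r5, #0x81 → r5=0x81
epilogue: pop r5=0x5c, sp=0xd9
epilogue: pop r4=0x54, sp=0xda
r6 is caller-saved → body value

REG = 0x00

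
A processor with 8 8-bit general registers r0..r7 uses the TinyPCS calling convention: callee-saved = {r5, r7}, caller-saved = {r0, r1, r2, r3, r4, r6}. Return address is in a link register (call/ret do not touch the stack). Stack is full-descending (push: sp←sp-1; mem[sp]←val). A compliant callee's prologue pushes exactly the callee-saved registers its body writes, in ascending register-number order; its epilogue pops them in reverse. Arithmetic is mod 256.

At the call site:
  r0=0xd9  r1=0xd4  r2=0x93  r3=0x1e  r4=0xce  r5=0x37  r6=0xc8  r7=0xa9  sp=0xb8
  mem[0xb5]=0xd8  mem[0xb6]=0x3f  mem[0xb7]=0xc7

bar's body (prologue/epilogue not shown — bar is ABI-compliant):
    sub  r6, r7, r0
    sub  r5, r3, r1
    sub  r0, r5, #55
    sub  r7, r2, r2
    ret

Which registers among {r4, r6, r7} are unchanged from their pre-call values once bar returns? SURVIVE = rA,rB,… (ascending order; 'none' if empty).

prologue: push r5 → mem[0xb7]=0x37, sp=0xb7
prologue: push r7 → mem[0xb6]=0xa9, sp=0xb6
body[0] sub  r6, r7, r0 → r6=0xd0
body[1] sub  r5, r3, r1 → r5=0x4a
body[2] sub  r0, r5, #55 → r0=0x13
body[3] sub  r7, r2, r2 → r7=0x00
epilogue: pop r7=0xa9, sp=0xb7
epilogue: pop r5=0x37, sp=0xb8
r4: caller-saved, written=False
r6: caller-saved, written=True
r7: callee-saved, written=True

SURVIVE = r4,r7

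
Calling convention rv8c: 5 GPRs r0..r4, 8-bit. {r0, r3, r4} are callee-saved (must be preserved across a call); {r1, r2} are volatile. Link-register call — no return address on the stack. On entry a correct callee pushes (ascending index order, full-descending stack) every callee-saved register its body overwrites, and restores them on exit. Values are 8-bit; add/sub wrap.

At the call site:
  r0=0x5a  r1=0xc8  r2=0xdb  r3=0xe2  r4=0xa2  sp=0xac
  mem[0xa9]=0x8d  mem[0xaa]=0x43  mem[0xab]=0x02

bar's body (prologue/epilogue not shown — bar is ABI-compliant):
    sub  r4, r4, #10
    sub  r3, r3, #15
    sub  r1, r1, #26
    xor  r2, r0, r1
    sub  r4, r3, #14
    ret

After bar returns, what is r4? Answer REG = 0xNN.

prologue: push r3 -> mem[0xab]=0xe2, sp=0xab
prologue: push r4 -> mem[0xaa]=0xa2, sp=0xaa
body[0] sub  r4, r4, #10 -> r4=0x98
body[1] sub  r3, r3, #15 -> r3=0xd3
body[2] sub  r1, r1, #26 -> r1=0xae
body[3] xor  r2, r0, r1 -> r2=0xf4
body[4] sub  r4, r3, #14 -> r4=0xc5
epilogue: pop r4=0xa2, sp=0xab
epilogue: pop r3=0xe2, sp=0xac
r4 is callee-saved -> restored

REG = 0xa2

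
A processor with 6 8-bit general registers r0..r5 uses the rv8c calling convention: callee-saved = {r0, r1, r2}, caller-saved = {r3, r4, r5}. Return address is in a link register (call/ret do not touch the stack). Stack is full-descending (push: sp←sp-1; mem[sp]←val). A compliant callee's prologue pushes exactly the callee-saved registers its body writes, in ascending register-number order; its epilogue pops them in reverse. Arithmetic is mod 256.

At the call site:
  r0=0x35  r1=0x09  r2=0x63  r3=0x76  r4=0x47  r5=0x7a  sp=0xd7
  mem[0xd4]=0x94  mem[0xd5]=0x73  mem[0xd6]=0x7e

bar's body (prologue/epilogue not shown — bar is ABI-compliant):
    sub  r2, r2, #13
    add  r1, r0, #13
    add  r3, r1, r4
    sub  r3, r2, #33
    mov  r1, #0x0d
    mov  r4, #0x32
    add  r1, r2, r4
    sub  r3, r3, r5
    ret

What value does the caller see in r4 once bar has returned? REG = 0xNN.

prologue: push r1 -> mem[0xd6]=0x09, sp=0xd6
prologue: push r2 -> mem[0xd5]=0x63, sp=0xd5
body[0] sub  r2, r2, #13 -> r2=0x56
body[1] add  r1, r0, #13 -> r1=0x42
body[2] add  r3, r1, r4 -> r3=0x89
body[3] sub  r3, r2, #33 -> r3=0x35
body[4] mov  r1, #0x0d -> r1=0x0d
body[5] mov  r4, #0x32 -> r4=0x32
body[6] add  r1, r2, r4 -> r1=0x88
body[7] sub  r3, r3, r5 -> r3=0xbb
epilogue: pop r2=0x63, sp=0xd6
epilogue: pop r1=0x09, sp=0xd7
r4 is caller-saved -> body value

REG = 0x32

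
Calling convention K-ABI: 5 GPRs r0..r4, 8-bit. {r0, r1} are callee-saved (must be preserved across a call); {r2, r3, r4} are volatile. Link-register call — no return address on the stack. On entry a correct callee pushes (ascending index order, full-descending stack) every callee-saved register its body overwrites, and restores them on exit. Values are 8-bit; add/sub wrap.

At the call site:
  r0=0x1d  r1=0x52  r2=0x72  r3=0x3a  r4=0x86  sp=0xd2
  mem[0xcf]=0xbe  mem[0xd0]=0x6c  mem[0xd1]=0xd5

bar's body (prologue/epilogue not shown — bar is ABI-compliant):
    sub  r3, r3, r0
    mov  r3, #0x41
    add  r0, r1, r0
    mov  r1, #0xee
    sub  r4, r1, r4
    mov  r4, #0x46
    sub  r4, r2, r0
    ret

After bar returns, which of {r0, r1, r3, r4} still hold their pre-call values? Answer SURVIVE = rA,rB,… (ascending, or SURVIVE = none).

SURVIVE = r0,r1

prologue: push r0 → mem[0xd1]=0x1d, sp=0xd1
prologue: push r1 → mem[0xd0]=0x52, sp=0xd0
body[0] sub  r3, r3, r0 → r3=0x1d
body[1] mov  r3, #0x41 → r3=0x41
body[2] add  r0, r1, r0 → r0=0x6f
body[3] mov  r1, #0xee → r1=0xee
body[4] sub  r4, r1, r4 → r4=0x68
body[5] mov  r4, #0x46 → r4=0x46
body[6] sub  r4, r2, r0 → r4=0x03
epilogue: pop r1=0x52, sp=0xd1
epilogue: pop r0=0x1d, sp=0xd2
r0: callee-saved, written=True
r1: callee-saved, written=True
r3: caller-saved, written=True
r4: caller-saved, written=True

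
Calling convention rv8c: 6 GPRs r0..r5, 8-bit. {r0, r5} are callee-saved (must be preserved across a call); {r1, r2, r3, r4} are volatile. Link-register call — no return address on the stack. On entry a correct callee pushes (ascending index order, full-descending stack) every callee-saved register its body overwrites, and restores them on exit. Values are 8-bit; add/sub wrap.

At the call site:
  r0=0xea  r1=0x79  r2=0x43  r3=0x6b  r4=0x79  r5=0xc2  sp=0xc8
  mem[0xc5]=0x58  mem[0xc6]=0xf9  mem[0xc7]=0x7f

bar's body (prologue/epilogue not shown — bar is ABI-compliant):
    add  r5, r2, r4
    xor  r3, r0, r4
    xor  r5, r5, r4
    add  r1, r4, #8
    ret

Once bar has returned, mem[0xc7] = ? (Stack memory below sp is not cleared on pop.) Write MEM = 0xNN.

prologue: push r5 -> mem[0xc7]=0xc2, sp=0xc7
body[0] add  r5, r2, r4 -> r5=0xbc
body[1] xor  r3, r0, r4 -> r3=0x93
body[2] xor  r5, r5, r4 -> r5=0xc5
body[3] add  r1, r4, #8 -> r1=0x81
epilogue: pop r5=0xc2, sp=0xc8
prologue pushed ['r5'] at ['0xc7']

MEM = 0xc2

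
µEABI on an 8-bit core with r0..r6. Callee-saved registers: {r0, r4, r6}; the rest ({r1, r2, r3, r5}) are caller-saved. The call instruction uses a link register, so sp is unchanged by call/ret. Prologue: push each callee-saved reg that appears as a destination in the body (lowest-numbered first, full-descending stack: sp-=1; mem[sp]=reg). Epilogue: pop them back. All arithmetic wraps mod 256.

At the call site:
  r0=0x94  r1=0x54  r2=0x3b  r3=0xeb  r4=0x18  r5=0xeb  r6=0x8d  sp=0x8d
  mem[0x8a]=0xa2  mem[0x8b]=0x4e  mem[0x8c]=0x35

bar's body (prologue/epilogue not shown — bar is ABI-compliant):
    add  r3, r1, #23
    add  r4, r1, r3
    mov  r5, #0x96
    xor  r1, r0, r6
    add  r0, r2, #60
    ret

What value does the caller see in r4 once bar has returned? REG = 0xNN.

REG = 0x18

prologue: push r0 → mem[0x8c]=0x94, sp=0x8c
prologue: push r4 → mem[0x8b]=0x18, sp=0x8b
body[0] add  r3, r1, #23 → r3=0x6b
body[1] add  r4, r1, r3 → r4=0xbf
body[2] mov  r5, #0x96 → r5=0x96
body[3] xor  r1, r0, r6 → r1=0x19
body[4] add  r0, r2, #60 → r0=0x77
epilogue: pop r4=0x18, sp=0x8c
epilogue: pop r0=0x94, sp=0x8d
r4 is callee-saved → restored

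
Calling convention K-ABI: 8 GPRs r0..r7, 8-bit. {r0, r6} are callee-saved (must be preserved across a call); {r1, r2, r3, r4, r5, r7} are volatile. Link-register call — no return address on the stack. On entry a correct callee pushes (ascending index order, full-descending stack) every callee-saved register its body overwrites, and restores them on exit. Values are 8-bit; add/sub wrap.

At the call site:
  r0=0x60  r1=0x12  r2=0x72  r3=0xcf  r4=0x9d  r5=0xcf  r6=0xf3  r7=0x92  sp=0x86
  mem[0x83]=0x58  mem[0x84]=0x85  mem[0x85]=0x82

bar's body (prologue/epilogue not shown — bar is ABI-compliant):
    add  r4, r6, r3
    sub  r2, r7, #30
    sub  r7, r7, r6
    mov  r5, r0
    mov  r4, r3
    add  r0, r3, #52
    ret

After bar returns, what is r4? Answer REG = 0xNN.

prologue: push r0 → mem[0x85]=0x60, sp=0x85
body[0] add  r4, r6, r3 → r4=0xc2
body[1] sub  r2, r7, #30 → r2=0x74
body[2] sub  r7, r7, r6 → r7=0x9f
body[3] mov  r5, r0 → r5=0x60
body[4] mov  r4, r3 → r4=0xcf
body[5] add  r0, r3, #52 → r0=0x03
epilogue: pop r0=0x60, sp=0x86
r4 is caller-saved → body value

REG = 0xcf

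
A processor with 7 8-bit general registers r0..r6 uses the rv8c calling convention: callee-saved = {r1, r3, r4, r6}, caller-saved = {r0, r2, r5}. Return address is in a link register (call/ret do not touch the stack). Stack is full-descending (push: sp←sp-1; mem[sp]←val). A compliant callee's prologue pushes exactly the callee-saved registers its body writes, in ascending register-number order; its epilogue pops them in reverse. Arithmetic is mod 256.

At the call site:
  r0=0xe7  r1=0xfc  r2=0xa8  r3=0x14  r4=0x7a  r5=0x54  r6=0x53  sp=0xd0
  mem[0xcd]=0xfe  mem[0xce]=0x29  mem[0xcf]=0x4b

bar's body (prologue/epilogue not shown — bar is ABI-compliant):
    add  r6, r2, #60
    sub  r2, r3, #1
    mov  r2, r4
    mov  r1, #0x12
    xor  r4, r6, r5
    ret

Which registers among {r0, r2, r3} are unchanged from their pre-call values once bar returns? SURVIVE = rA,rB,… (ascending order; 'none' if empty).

SURVIVE = r0,r3

prologue: push r1 -> mem[0xcf]=0xfc, sp=0xcf
prologue: push r4 -> mem[0xce]=0x7a, sp=0xce
prologue: push r6 -> mem[0xcd]=0x53, sp=0xcd
body[0] add  r6, r2, #60 -> r6=0xe4
body[1] sub  r2, r3, #1 -> r2=0x13
body[2] mov  r2, r4 -> r2=0x7a
body[3] mov  r1, #0x12 -> r1=0x12
body[4] xor  r4, r6, r5 -> r4=0xb0
epilogue: pop r6=0x53, sp=0xce
epilogue: pop r4=0x7a, sp=0xcf
epilogue: pop r1=0xfc, sp=0xd0
r0: caller-saved, written=False
r2: caller-saved, written=True
r3: callee-saved, written=False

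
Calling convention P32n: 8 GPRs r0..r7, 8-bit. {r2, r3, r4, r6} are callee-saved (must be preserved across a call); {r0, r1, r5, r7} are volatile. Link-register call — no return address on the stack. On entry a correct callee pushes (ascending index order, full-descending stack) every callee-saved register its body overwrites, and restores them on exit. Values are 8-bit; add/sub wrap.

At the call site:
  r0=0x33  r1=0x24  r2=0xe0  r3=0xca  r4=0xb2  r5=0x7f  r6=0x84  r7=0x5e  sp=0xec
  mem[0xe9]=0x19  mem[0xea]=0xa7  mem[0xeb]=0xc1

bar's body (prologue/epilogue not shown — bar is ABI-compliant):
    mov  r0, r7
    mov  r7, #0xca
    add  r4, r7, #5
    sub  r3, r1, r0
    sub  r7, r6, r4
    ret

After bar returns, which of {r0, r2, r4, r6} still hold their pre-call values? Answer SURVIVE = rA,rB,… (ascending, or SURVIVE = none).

SURVIVE = r2,r4,r6

prologue: push r3 → mem[0xeb]=0xca, sp=0xeb
prologue: push r4 → mem[0xea]=0xb2, sp=0xea
body[0] mov  r0, r7 → r0=0x5e
body[1] mov  r7, #0xca → r7=0xca
body[2] add  r4, r7, #5 → r4=0xcf
body[3] sub  r3, r1, r0 → r3=0xc6
body[4] sub  r7, r6, r4 → r7=0xb5
epilogue: pop r4=0xb2, sp=0xeb
epilogue: pop r3=0xca, sp=0xec
r0: caller-saved, written=True
r2: callee-saved, written=False
r4: callee-saved, written=True
r6: callee-saved, written=False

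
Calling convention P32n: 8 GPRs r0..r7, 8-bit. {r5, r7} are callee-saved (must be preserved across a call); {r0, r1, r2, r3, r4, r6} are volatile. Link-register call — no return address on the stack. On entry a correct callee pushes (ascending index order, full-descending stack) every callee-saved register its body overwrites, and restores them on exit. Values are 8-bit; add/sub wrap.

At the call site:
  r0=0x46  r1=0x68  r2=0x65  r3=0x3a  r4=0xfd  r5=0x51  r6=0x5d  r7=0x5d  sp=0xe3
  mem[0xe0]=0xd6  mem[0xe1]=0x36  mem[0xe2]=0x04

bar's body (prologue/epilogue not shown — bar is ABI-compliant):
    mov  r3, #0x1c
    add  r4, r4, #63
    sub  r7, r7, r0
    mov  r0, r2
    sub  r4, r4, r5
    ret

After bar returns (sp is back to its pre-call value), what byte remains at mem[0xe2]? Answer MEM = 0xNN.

prologue: push r7 → mem[0xe2]=0x5d, sp=0xe2
body[0] mov  r3, #0x1c → r3=0x1c
body[1] add  r4, r4, #63 → r4=0x3c
body[2] sub  r7, r7, r0 → r7=0x17
body[3] mov  r0, r2 → r0=0x65
body[4] sub  r4, r4, r5 → r4=0xeb
epilogue: pop r7=0x5d, sp=0xe3
prologue pushed ['r7'] at ['0xe2']

MEM = 0x5d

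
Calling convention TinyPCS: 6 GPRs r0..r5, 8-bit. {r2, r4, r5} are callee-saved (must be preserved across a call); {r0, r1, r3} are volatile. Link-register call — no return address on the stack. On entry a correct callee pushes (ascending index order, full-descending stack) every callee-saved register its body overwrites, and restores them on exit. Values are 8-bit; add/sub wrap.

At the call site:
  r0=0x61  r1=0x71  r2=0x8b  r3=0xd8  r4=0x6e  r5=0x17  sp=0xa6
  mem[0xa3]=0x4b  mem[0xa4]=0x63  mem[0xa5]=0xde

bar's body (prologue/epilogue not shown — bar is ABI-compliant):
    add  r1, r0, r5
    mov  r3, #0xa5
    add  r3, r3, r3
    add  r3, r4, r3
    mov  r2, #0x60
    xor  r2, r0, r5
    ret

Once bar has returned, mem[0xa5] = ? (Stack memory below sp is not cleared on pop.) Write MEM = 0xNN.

prologue: push r2 → mem[0xa5]=0x8b, sp=0xa5
body[0] add  r1, r0, r5 → r1=0x78
body[1] mov  r3, #0xa5 → r3=0xa5
body[2] add  r3, r3, r3 → r3=0x4a
body[3] add  r3, r4, r3 → r3=0xb8
body[4] mov  r2, #0x60 → r2=0x60
body[5] xor  r2, r0, r5 → r2=0x76
epilogue: pop r2=0x8b, sp=0xa6
prologue pushed ['r2'] at ['0xa5']

MEM = 0x8b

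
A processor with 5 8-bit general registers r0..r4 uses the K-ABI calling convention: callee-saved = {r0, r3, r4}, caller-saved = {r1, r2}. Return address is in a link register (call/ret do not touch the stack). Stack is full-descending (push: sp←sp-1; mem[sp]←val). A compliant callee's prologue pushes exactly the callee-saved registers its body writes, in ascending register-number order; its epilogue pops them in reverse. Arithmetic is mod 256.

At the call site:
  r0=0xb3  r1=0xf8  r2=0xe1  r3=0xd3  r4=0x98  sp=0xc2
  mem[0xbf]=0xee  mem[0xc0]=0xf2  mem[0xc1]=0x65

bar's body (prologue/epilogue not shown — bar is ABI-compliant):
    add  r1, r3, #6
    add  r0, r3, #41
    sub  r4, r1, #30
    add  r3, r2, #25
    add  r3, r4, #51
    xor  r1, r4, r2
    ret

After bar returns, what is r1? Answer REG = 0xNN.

prologue: push r0 -> mem[0xc1]=0xb3, sp=0xc1
prologue: push r3 -> mem[0xc0]=0xd3, sp=0xc0
prologue: push r4 -> mem[0xbf]=0x98, sp=0xbf
body[0] add  r1, r3, #6 -> r1=0xd9
body[1] add  r0, r3, #41 -> r0=0xfc
body[2] sub  r4, r1, #30 -> r4=0xbb
body[3] add  r3, r2, #25 -> r3=0xfa
body[4] add  r3, r4, #51 -> r3=0xee
body[5] xor  r1, r4, r2 -> r1=0x5a
epilogue: pop r4=0x98, sp=0xc0
epilogue: pop r3=0xd3, sp=0xc1
epilogue: pop r0=0xb3, sp=0xc2
r1 is caller-saved -> body value

REG = 0x5a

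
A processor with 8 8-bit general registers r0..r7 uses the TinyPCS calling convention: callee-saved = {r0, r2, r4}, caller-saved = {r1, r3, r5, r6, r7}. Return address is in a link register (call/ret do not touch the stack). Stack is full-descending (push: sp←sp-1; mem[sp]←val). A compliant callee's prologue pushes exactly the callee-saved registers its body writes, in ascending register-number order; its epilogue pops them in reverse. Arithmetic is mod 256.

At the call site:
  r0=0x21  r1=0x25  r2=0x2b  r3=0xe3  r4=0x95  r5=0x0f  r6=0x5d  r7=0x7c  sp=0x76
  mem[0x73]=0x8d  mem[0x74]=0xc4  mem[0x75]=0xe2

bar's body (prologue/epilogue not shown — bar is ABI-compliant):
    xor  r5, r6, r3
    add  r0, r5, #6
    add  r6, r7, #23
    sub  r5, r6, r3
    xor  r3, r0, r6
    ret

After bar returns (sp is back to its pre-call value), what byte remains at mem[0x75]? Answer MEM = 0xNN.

prologue: push r0 -> mem[0x75]=0x21, sp=0x75
body[0] xor  r5, r6, r3 -> r5=0xbe
body[1] add  r0, r5, #6 -> r0=0xc4
body[2] add  r6, r7, #23 -> r6=0x93
body[3] sub  r5, r6, r3 -> r5=0xb0
body[4] xor  r3, r0, r6 -> r3=0x57
epilogue: pop r0=0x21, sp=0x76
prologue pushed ['r0'] at ['0x75']

MEM = 0x21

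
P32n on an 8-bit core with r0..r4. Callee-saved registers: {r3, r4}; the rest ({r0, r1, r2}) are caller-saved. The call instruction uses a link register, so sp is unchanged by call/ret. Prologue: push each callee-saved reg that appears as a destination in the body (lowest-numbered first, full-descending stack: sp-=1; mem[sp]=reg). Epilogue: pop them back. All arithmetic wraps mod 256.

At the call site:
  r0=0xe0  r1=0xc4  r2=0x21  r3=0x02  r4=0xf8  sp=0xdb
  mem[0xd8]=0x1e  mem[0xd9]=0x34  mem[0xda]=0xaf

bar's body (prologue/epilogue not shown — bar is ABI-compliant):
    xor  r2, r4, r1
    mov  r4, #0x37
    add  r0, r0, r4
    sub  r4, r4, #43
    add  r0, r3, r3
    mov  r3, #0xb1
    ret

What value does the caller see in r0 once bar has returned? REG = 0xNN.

REG = 0x04

prologue: push r3 → mem[0xda]=0x02, sp=0xda
prologue: push r4 → mem[0xd9]=0xf8, sp=0xd9
body[0] xor  r2, r4, r1 → r2=0x3c
body[1] mov  r4, #0x37 → r4=0x37
body[2] add  r0, r0, r4 → r0=0x17
body[3] sub  r4, r4, #43 → r4=0x0c
body[4] add  r0, r3, r3 → r0=0x04
body[5] mov  r3, #0xb1 → r3=0xb1
epilogue: pop r4=0xf8, sp=0xda
epilogue: pop r3=0x02, sp=0xdb
r0 is caller-saved → body value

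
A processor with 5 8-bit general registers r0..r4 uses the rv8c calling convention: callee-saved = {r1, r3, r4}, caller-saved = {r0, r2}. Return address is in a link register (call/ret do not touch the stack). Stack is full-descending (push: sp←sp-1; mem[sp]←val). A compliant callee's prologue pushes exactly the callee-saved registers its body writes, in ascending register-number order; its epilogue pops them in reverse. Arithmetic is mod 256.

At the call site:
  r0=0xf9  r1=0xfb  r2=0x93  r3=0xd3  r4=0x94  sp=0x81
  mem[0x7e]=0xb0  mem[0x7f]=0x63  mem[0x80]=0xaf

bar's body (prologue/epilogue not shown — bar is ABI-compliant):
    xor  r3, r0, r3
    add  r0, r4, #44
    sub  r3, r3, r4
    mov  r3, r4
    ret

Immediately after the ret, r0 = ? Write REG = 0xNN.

prologue: push r3 → mem[0x80]=0xd3, sp=0x80
body[0] xor  r3, r0, r3 → r3=0x2a
body[1] add  r0, r4, #44 → r0=0xc0
body[2] sub  r3, r3, r4 → r3=0x96
body[3] mov  r3, r4 → r3=0x94
epilogue: pop r3=0xd3, sp=0x81
r0 is caller-saved → body value

REG = 0xc0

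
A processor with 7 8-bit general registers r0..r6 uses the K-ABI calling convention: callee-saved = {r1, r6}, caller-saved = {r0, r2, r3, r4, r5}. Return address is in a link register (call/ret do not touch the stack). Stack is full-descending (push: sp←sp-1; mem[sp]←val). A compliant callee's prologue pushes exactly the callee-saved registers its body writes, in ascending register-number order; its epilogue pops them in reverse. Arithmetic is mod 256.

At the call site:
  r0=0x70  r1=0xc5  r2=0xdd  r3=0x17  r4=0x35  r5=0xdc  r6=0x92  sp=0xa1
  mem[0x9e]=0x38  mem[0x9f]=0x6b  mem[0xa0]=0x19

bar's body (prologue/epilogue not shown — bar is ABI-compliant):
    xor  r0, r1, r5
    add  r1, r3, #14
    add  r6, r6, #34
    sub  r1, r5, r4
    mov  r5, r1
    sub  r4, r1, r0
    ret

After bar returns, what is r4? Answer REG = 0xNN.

prologue: push r1 -> mem[0xa0]=0xc5, sp=0xa0
prologue: push r6 -> mem[0x9f]=0x92, sp=0x9f
body[0] xor  r0, r1, r5 -> r0=0x19
body[1] add  r1, r3, #14 -> r1=0x25
body[2] add  r6, r6, #34 -> r6=0xb4
body[3] sub  r1, r5, r4 -> r1=0xa7
body[4] mov  r5, r1 -> r5=0xa7
body[5] sub  r4, r1, r0 -> r4=0x8e
epilogue: pop r6=0x92, sp=0xa0
epilogue: pop r1=0xc5, sp=0xa1
r4 is caller-saved -> body value

REG = 0x8e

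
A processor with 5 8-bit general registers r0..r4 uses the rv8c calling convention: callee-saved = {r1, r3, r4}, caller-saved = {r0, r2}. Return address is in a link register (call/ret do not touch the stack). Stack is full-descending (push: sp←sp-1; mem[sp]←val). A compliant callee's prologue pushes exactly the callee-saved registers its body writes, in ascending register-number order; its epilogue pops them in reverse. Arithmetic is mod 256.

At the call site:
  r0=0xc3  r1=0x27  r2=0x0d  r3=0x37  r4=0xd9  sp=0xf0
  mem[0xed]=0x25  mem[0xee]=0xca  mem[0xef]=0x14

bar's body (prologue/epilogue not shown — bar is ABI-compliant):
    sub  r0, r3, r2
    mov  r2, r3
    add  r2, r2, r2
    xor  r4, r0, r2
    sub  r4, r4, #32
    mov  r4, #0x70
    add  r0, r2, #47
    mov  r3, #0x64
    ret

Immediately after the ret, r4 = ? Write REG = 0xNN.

prologue: push r3 -> mem[0xef]=0x37, sp=0xef
prologue: push r4 -> mem[0xee]=0xd9, sp=0xee
body[0] sub  r0, r3, r2 -> r0=0x2a
body[1] mov  r2, r3 -> r2=0x37
body[2] add  r2, r2, r2 -> r2=0x6e
body[3] xor  r4, r0, r2 -> r4=0x44
body[4] sub  r4, r4, #32 -> r4=0x24
body[5] mov  r4, #0x70 -> r4=0x70
body[6] add  r0, r2, #47 -> r0=0x9d
body[7] mov  r3, #0x64 -> r3=0x64
epilogue: pop r4=0xd9, sp=0xef
epilogue: pop r3=0x37, sp=0xf0
r4 is callee-saved -> restored

REG = 0xd9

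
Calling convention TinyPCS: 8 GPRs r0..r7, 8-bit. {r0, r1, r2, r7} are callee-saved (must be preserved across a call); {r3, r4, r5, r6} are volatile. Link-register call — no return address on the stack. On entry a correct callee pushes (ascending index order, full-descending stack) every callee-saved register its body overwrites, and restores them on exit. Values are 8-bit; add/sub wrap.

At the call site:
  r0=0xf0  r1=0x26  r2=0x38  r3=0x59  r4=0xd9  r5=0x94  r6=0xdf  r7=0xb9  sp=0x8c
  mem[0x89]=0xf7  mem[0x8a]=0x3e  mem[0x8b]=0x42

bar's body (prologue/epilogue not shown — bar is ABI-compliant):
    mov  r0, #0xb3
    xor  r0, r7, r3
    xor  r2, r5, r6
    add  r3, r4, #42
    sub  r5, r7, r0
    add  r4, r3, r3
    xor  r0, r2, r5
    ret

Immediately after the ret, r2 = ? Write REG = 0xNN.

prologue: push r0 -> mem[0x8b]=0xf0, sp=0x8b
prologue: push r2 -> mem[0x8a]=0x38, sp=0x8a
body[0] mov  r0, #0xb3 -> r0=0xb3
body[1] xor  r0, r7, r3 -> r0=0xe0
body[2] xor  r2, r5, r6 -> r2=0x4b
body[3] add  r3, r4, #42 -> r3=0x03
body[4] sub  r5, r7, r0 -> r5=0xd9
body[5] add  r4, r3, r3 -> r4=0x06
body[6] xor  r0, r2, r5 -> r0=0x92
epilogue: pop r2=0x38, sp=0x8b
epilogue: pop r0=0xf0, sp=0x8c
r2 is callee-saved -> restored

REG = 0x38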